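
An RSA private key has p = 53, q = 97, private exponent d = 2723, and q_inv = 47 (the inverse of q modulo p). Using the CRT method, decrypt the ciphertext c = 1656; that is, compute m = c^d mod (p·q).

947

d_p = d mod (p−1) = 2723 mod 52 = 19; d_q = d mod (q−1) = 35.
m₁ = c^(d_p) mod p: c ≡ 13 (mod 53), and 13^19 mod 53 = 46.
m₂ = c^(d_q) mod q: c ≡ 7 (mod 97), and 7^35 mod 97 = 74.
h = q_inv·(m₁ − m₂) mod p = 47·(46 − 74) mod 53 = 9.
m = m₂ + h·q = 74 + 9·97 = 947.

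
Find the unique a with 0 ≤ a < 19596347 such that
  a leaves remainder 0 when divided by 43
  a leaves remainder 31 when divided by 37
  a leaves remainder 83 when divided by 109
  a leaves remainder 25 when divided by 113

15453340

Combine the congruences pairwise.
From a ≡ 0 (mod 43) write a = 0 + 43t. Substituting into a ≡ 31 (mod 37) gives 43t ≡ 31 (mod 37), and since 6⁻¹ ≡ 31 (mod 37), t ≡ 36. Hence a ≡ 0 + 43·36 = 1548 (mod 1591).
From a ≡ 1548 (mod 1591) write a = 1548 + 1591t. Substituting into a ≡ 83 (mod 109) gives 1591t ≡ 61 (mod 109), and since 65⁻¹ ≡ 52 (mod 109), t ≡ 11. Hence a ≡ 1548 + 1591·11 = 19049 (mod 173419).
From a ≡ 19049 (mod 173419) write a = 19049 + 173419t. Substituting into a ≡ 25 (mod 113) gives 173419t ≡ 73 (mod 113), and since 77⁻¹ ≡ 91 (mod 113), t ≡ 89. Hence a ≡ 19049 + 173419·89 = 15453340 (mod 19596347).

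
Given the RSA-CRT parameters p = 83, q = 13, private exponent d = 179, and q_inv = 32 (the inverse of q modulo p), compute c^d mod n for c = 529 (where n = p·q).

939

d_p = d mod (p−1) = 179 mod 82 = 15; d_q = d mod (q−1) = 11.
m₁ = c^(d_p) mod p: c ≡ 31 (mod 83), and 31^15 mod 83 = 26.
m₂ = c^(d_q) mod q: c ≡ 9 (mod 13), and 9^11 mod 13 = 3.
h = q_inv·(m₁ − m₂) mod p = 32·(26 − 3) mod 83 = 72.
m = m₂ + h·q = 3 + 72·13 = 939.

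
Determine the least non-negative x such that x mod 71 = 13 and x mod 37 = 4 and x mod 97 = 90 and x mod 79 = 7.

The moduli are pairwise coprime; N = 71·37·97·79 = 20130701.
N/71 = 283531; 283531 ≡ 28 (mod 71); 28·33 ≡ 1, so inverse 33.
N/37 = 544073; 544073 ≡ 25 (mod 37); 25·3 ≡ 1, so inverse 3.
N/97 = 207533; 207533 ≡ 50 (mod 97); 50·33 ≡ 1, so inverse 33.
N/79 = 254819; 254819 ≡ 44 (mod 79); 44·9 ≡ 1, so inverse 9.
x ≡ 13·283531·33 + 4·544073·3 + 90·207533·33 + 7·254819·9 = 760590282.
760590282 mod 20130701 = 15754345.

15754345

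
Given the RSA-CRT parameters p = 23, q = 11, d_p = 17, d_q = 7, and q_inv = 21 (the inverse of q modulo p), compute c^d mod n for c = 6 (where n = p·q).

m₁ = c^(d_p) mod p: c ≡ 6 (mod 23), and 6^17 mod 23 = 12.
m₂ = c^(d_q) mod q: c ≡ 6 (mod 11), and 6^7 mod 11 = 8.
h = q_inv·(m₁ − m₂) mod p = 21·(12 − 8) mod 23 = 15.
m = m₂ + h·q = 8 + 15·11 = 173.

173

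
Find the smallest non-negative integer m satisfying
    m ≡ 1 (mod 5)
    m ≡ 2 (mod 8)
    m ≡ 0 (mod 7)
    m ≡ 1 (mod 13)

1106

The moduli are pairwise coprime; N = 5·8·7·13 = 3640.
N/5 = 728; 728 ≡ 3 (mod 5); 3·2 ≡ 1, so inverse 2.
N/8 = 455; 455 ≡ 7 (mod 8); 7·7 ≡ 1, so inverse 7.
N/7 = 520; 520 ≡ 2 (mod 7); 2·4 ≡ 1, so inverse 4.
N/13 = 280; 280 ≡ 7 (mod 13); 7·2 ≡ 1, so inverse 2.
m ≡ 1·728·2 + 2·455·7 + 0·520·4 + 1·280·2 = 8386.
8386 mod 3640 = 1106.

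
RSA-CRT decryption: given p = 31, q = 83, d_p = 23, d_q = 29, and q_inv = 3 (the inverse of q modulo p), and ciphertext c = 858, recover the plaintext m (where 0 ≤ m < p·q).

m₁ = c^(d_p) mod p: c ≡ 21 (mod 31), and 21^23 mod 31 = 17.
m₂ = c^(d_q) mod q: c ≡ 28 (mod 83), and 28^29 mod 83 = 75.
h = q_inv·(m₁ − m₂) mod p = 3·(17 − 75) mod 31 = 12.
m = m₂ + h·q = 75 + 12·83 = 1071.

1071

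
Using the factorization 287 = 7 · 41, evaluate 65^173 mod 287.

60

Mod 7: 65 ≡ 2; by Fermat, exponent reduces to 173 mod 6 = 5; 2^5 ≡ 4 (mod 7).
Mod 41: 65 ≡ 24; by Fermat, exponent reduces to 173 mod 40 = 13; 24^13 ≡ 19 (mod 41).
Combine by CRT: x ≡ 4 (mod 7), x ≡ 19 (mod 41) ⇒ x ≡ 60 (mod 287).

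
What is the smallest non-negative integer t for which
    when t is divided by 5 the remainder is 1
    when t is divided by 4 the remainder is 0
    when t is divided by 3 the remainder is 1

16

The moduli are pairwise coprime; N = 5·4·3 = 60.
N/5 = 12; 12 ≡ 2 (mod 5); 2·3 ≡ 1, so inverse 3.
N/4 = 15; 15 ≡ 3 (mod 4); 3·3 ≡ 1, so inverse 3.
N/3 = 20; 20 ≡ 2 (mod 3); 2·2 ≡ 1, so inverse 2.
t ≡ 1·12·3 + 0·15·3 + 1·20·2 = 76.
76 mod 60 = 16.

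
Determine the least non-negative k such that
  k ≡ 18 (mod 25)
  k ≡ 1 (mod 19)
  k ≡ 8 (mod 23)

The moduli are pairwise coprime; N = 25·19·23 = 10925.
N/25 = 437; 437 ≡ 12 (mod 25); 12·23 ≡ 1, so inverse 23.
N/19 = 575; 575 ≡ 5 (mod 19); 5·4 ≡ 1, so inverse 4.
N/23 = 475; 475 ≡ 15 (mod 23); 15·20 ≡ 1, so inverse 20.
k ≡ 18·437·23 + 1·575·4 + 8·475·20 = 259218.
259218 mod 10925 = 7943.

7943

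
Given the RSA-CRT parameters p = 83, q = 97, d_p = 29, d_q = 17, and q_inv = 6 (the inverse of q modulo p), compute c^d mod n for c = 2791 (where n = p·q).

m₁ = c^(d_p) mod p: c ≡ 52 (mod 83), and 52^29 mod 83 = 13.
m₂ = c^(d_q) mod q: c ≡ 75 (mod 97), and 75^17 mod 97 = 75.
h = q_inv·(m₁ − m₂) mod p = 6·(13 − 75) mod 83 = 43.
m = m₂ + h·q = 75 + 43·97 = 4246.

4246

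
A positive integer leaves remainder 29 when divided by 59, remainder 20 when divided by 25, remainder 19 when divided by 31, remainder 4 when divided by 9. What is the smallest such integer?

321520

Combine the congruences pairwise.
From t ≡ 29 (mod 59) write t = 29 + 59s. Substituting into t ≡ 20 (mod 25) gives 59s ≡ 16 (mod 25), and since 9⁻¹ ≡ 14 (mod 25), s ≡ 24. Hence t ≡ 29 + 59·24 = 1445 (mod 1475).
From t ≡ 1445 (mod 1475) write t = 1445 + 1475s. Substituting into t ≡ 19 (mod 31) gives 1475s ≡ 0 (mod 31), and since 18⁻¹ ≡ 19 (mod 31), s ≡ 0. Hence t ≡ 1445 + 1475·0 = 1445 (mod 45725).
From t ≡ 1445 (mod 45725) write t = 1445 + 45725s. Substituting into t ≡ 4 (mod 9) gives 45725s ≡ 8 (mod 9), and since 5⁻¹ ≡ 2 (mod 9), s ≡ 7. Hence t ≡ 1445 + 45725·7 = 321520 (mod 411525).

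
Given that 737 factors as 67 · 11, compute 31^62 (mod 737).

488

Mod 67: 31 ≡ 31; 31^62 ≡ 19 (mod 67).
Mod 11: 31 ≡ 9; by Fermat, exponent reduces to 62 mod 10 = 2; 9^2 ≡ 4 (mod 11).
Combine by CRT: x ≡ 19 (mod 67), x ≡ 4 (mod 11) ⇒ x ≡ 488 (mod 737).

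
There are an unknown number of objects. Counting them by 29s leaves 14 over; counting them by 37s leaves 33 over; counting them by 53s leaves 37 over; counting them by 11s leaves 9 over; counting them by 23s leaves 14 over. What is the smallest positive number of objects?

From N ≡ 14 (mod 29) write N = 14 + 29t. Substituting into N ≡ 33 (mod 37) gives 29t ≡ 19 (mod 37), and since 29⁻¹ ≡ 23 (mod 37), t ≡ 30. Hence N ≡ 14 + 29·30 = 884 (mod 1073).
From N ≡ 884 (mod 1073) write N = 884 + 1073t. Substituting into N ≡ 37 (mod 53) gives 1073t ≡ 1 (mod 53), and since 13⁻¹ ≡ 49 (mod 53), t ≡ 49. Hence N ≡ 884 + 1073·49 = 53461 (mod 56869).
From N ≡ 53461 (mod 56869) write N = 53461 + 56869t. Substituting into N ≡ 9 (mod 11) gives 56869t ≡ 8 (mod 11), and since 10⁻¹ ≡ 10 (mod 11), t ≡ 3. Hence N ≡ 53461 + 56869·3 = 224068 (mod 625559).
From N ≡ 224068 (mod 625559) write N = 224068 + 625559t. Substituting into N ≡ 14 (mod 23) gives 625559t ≡ 12 (mod 23), and since 5⁻¹ ≡ 14 (mod 23), t ≡ 7. Hence N ≡ 224068 + 625559·7 = 4602981 (mod 14387857).

4602981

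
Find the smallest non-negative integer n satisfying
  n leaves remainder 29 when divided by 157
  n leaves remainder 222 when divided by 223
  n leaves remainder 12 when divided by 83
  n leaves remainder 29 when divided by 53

91980363

The moduli are pairwise coprime; M = 157·223·83·53 = 154013389.
M/157 = 980977; 980977 ≡ 41 (mod 157); 41·23 ≡ 1, so inverse 23.
M/223 = 690643; 690643 ≡ 12 (mod 223); 12·93 ≡ 1, so inverse 93.
M/83 = 1855583; 1855583 ≡ 35 (mod 83); 35·19 ≡ 1, so inverse 19.
M/53 = 2905913; 2905913 ≡ 29 (mod 53); 29·11 ≡ 1, so inverse 11.
n ≡ 29·980977·23 + 222·690643·93 + 12·1855583·19 + 29·2905913·11 = 16263386208.
16263386208 mod 154013389 = 91980363.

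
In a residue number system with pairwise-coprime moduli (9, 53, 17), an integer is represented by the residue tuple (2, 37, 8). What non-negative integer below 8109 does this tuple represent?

3323

The moduli are pairwise coprime; N = 9·53·17 = 8109.
N/9 = 901; 901 ≡ 1 (mod 9), inverse 1.
N/53 = 153; 153 ≡ 47 (mod 53); 47·44 ≡ 1, so inverse 44.
N/17 = 477; 477 ≡ 1 (mod 17), inverse 1.
x ≡ 2·901·1 + 37·153·44 + 8·477·1 = 254702.
254702 mod 8109 = 3323.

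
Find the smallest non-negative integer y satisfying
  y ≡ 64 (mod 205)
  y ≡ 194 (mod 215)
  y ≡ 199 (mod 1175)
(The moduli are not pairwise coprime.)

Combine the congruences pairwise.
gcd(205, 215) = 5 and 5 | (194 − 64), so the pair is consistent; merging gives y ≡ 6214 (mod 8815), where 8815 = lcm(205, 215).
gcd(8815, 1175) = 5 and 5 | (199 − 6214), so the pair is consistent; merging gives y ≡ 1584099 (mod 2071525), where 2071525 = lcm(8815, 1175).
The solution is unique modulo lcm(205, 215, 1175) = 2071525.

1584099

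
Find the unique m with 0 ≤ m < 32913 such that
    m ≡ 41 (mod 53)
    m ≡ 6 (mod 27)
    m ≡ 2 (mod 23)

6189

The moduli are pairwise coprime; N = 53·27·23 = 32913.
N/53 = 621; 621 ≡ 38 (mod 53); 38·7 ≡ 1, so inverse 7.
N/27 = 1219; 1219 ≡ 4 (mod 27); 4·7 ≡ 1, so inverse 7.
N/23 = 1431; 1431 ≡ 5 (mod 23); 5·14 ≡ 1, so inverse 14.
m ≡ 41·621·7 + 6·1219·7 + 2·1431·14 = 269493.
269493 mod 32913 = 6189.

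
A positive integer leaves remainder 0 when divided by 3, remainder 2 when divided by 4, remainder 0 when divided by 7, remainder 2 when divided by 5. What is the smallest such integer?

42

The moduli are pairwise coprime; N = 3·4·7·5 = 420.
N/3 = 140; 140 ≡ 2 (mod 3); 2·2 ≡ 1, so inverse 2.
N/4 = 105; 105 ≡ 1 (mod 4), inverse 1.
N/7 = 60; 60 ≡ 4 (mod 7); 4·2 ≡ 1, so inverse 2.
N/5 = 84; 84 ≡ 4 (mod 5); 4·4 ≡ 1, so inverse 4.
x ≡ 0·140·2 + 2·105·1 + 0·60·2 + 2·84·4 = 882.
882 mod 420 = 42.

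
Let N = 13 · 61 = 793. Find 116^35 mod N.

90

Mod 13: 116 ≡ 12; by Fermat, exponent reduces to 35 mod 12 = 11; 12^11 ≡ 12 (mod 13).
Mod 61: 116 ≡ 55; 55^35 ≡ 29 (mod 61).
Combine by CRT: x ≡ 12 (mod 13), x ≡ 29 (mod 61) ⇒ x ≡ 90 (mod 793).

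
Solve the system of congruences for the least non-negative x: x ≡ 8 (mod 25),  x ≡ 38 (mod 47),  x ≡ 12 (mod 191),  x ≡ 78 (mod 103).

34583

The moduli are pairwise coprime; N = 25·47·191·103 = 23115775.
N/25 = 924631; 924631 ≡ 6 (mod 25); 6·21 ≡ 1, so inverse 21.
N/47 = 491825; 491825 ≡ 17 (mod 47); 17·36 ≡ 1, so inverse 36.
N/191 = 121025; 121025 ≡ 122 (mod 191); 122·155 ≡ 1, so inverse 155.
N/103 = 224425; 224425 ≡ 91 (mod 103); 91·60 ≡ 1, so inverse 60.
x ≡ 8·924631·21 + 38·491825·36 + 12·121025·155 + 78·224425·60 = 2103570108.
2103570108 mod 23115775 = 34583.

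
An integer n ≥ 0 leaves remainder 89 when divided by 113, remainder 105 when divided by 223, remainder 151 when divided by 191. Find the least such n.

From n ≡ 89 (mod 113) write n = 89 + 113t. Substituting into n ≡ 105 (mod 223) gives 113t ≡ 16 (mod 223), and since 113⁻¹ ≡ 75 (mod 223), t ≡ 85. Hence n ≡ 89 + 113·85 = 9694 (mod 25199).
From n ≡ 9694 (mod 25199) write n = 9694 + 25199t. Substituting into n ≡ 151 (mod 191) gives 25199t ≡ 7 (mod 191), and since 178⁻¹ ≡ 44 (mod 191), t ≡ 117. Hence n ≡ 9694 + 25199·117 = 2957977 (mod 4813009).

2957977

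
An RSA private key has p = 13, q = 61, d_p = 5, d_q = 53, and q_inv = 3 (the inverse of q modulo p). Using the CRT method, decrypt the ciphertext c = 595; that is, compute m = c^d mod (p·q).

524

m₁ = c^(d_p) mod p: c ≡ 10 (mod 13), and 10^5 mod 13 = 4.
m₂ = c^(d_q) mod q: c ≡ 46 (mod 61), and 46^53 mod 61 = 36.
h = q_inv·(m₁ − m₂) mod p = 3·(4 − 36) mod 13 = 8.
m = m₂ + h·q = 36 + 8·61 = 524.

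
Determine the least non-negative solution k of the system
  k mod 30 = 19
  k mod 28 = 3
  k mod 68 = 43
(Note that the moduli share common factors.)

Combine the congruences pairwise.
gcd(30, 28) = 2 and 2 | (3 − 19), so the pair is consistent; merging gives k ≡ 199 (mod 420), where 420 = lcm(30, 28).
gcd(420, 68) = 4 and 4 | (43 − 199), so the pair is consistent; merging gives k ≡ 1879 (mod 7140), where 7140 = lcm(420, 68).
The solution is unique modulo lcm(30, 28, 68) = 7140.

1879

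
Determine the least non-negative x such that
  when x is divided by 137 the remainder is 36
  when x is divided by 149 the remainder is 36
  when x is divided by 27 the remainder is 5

469535

The moduli are pairwise coprime; N = 137·149·27 = 551151.
N/137 = 4023; 4023 ≡ 50 (mod 137); 50·74 ≡ 1, so inverse 74.
N/149 = 3699; 3699 ≡ 123 (mod 149); 123·63 ≡ 1, so inverse 63.
N/27 = 20413; 20413 ≡ 1 (mod 27), inverse 1.
x ≡ 36·4023·74 + 36·3699·63 + 5·20413·1 = 19208669.
19208669 mod 551151 = 469535.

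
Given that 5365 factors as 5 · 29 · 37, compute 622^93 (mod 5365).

5022

Mod 5: 622 ≡ 2; by Fermat, exponent reduces to 93 mod 4 = 1; 2^1 ≡ 2 (mod 5).
Mod 29: 622 ≡ 13; by Fermat, exponent reduces to 93 mod 28 = 9; 13^9 ≡ 5 (mod 29).
Mod 37: 622 ≡ 30; by Fermat, exponent reduces to 93 mod 36 = 21; 30^21 ≡ 27 (mod 37).
Combine by CRT: x ≡ 2 (mod 5), x ≡ 5 (mod 29), x ≡ 27 (mod 37) ⇒ x ≡ 5022 (mod 5365).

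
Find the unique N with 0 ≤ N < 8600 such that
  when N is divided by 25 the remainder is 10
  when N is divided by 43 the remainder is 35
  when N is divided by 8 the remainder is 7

4335

From N ≡ 10 (mod 25) write N = 10 + 25t. Substituting into N ≡ 35 (mod 43) gives 25t ≡ 25 (mod 43), and since 25⁻¹ ≡ 31 (mod 43), t ≡ 1. Hence N ≡ 10 + 25·1 = 35 (mod 1075).
From N ≡ 35 (mod 1075) write N = 35 + 1075t. Substituting into N ≡ 7 (mod 8) gives 1075t ≡ 4 (mod 8), and since 3⁻¹ ≡ 3 (mod 8), t ≡ 4. Hence N ≡ 35 + 1075·4 = 4335 (mod 8600).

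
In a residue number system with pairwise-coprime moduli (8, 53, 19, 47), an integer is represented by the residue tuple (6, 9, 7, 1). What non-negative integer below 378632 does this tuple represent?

The moduli are pairwise coprime; N = 8·53·19·47 = 378632.
N/8 = 47329; 47329 ≡ 1 (mod 8), inverse 1.
N/53 = 7144; 7144 ≡ 42 (mod 53); 42·24 ≡ 1, so inverse 24.
N/19 = 19928; 19928 ≡ 16 (mod 19); 16·6 ≡ 1, so inverse 6.
N/47 = 8056; 8056 ≡ 19 (mod 47); 19·5 ≡ 1, so inverse 5.
x ≡ 6·47329·1 + 9·7144·24 + 7·19928·6 + 1·8056·5 = 2704334.
2704334 mod 378632 = 53910.

53910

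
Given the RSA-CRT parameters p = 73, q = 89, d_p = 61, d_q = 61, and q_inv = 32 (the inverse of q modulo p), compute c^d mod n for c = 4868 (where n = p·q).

m₁ = c^(d_p) mod p: c ≡ 50 (mod 73), and 50^61 mod 73 = 35.
m₂ = c^(d_q) mod q: c ≡ 62 (mod 89), and 62^61 mod 89 = 38.
h = q_inv·(m₁ − m₂) mod p = 32·(35 − 38) mod 73 = 50.
m = m₂ + h·q = 38 + 50·89 = 4488.

4488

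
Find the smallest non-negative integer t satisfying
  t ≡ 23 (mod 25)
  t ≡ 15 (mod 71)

1648

From t ≡ 23 (mod 25) write t = 23 + 25s. Substituting into t ≡ 15 (mod 71) gives 25s ≡ 63 (mod 71), and since 25⁻¹ ≡ 54 (mod 71), s ≡ 65. Hence t ≡ 23 + 25·65 = 1648 (mod 1775).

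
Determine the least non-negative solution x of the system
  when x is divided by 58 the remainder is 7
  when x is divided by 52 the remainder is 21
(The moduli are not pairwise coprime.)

gcd(58, 52) = 2 and 2 | (21 − 7), so the pair is consistent; merging gives x ≡ 645 (mod 1508), where 1508 = lcm(58, 52).
The solution is unique modulo lcm(58, 52) = 1508.

645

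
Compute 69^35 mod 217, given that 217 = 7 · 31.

Mod 7: 69 ≡ 6; by Fermat, exponent reduces to 35 mod 6 = 5; 6^5 ≡ 6 (mod 7).
Mod 31: 69 ≡ 7; by Fermat, exponent reduces to 35 mod 30 = 5; 7^5 ≡ 5 (mod 31).
Combine by CRT: x ≡ 6 (mod 7), x ≡ 5 (mod 31) ⇒ x ≡ 160 (mod 217).

160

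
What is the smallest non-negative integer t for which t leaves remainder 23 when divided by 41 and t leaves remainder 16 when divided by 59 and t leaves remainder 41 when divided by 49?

The moduli are pairwise coprime; N = 41·59·49 = 118531.
N/41 = 2891; 2891 ≡ 21 (mod 41); 21·2 ≡ 1, so inverse 2.
N/59 = 2009; 2009 ≡ 3 (mod 59); 3·20 ≡ 1, so inverse 20.
N/49 = 2419; 2419 ≡ 18 (mod 49); 18·30 ≡ 1, so inverse 30.
t ≡ 23·2891·2 + 16·2009·20 + 41·2419·30 = 3751236.
3751236 mod 118531 = 76775.

76775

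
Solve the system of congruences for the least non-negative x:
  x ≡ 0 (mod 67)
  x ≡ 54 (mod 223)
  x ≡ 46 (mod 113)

1604985

The moduli are pairwise coprime; N = 67·223·113 = 1688333.
N/67 = 25199; 25199 ≡ 7 (mod 67); 7·48 ≡ 1, so inverse 48.
N/223 = 7571; 7571 ≡ 212 (mod 223); 212·81 ≡ 1, so inverse 81.
N/113 = 14941; 14941 ≡ 25 (mod 113); 25·104 ≡ 1, so inverse 104.
x ≡ 0·25199·48 + 54·7571·81 + 46·14941·104 = 104593298.
104593298 mod 1688333 = 1604985.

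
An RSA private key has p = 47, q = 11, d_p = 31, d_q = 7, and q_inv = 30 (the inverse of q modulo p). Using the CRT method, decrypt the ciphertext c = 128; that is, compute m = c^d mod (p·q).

413

m₁ = c^(d_p) mod p: c ≡ 34 (mod 47), and 34^31 mod 47 = 37.
m₂ = c^(d_q) mod q: c ≡ 7 (mod 11), and 7^7 mod 11 = 6.
h = q_inv·(m₁ − m₂) mod p = 30·(37 − 6) mod 47 = 37.
m = m₂ + h·q = 6 + 37·11 = 413.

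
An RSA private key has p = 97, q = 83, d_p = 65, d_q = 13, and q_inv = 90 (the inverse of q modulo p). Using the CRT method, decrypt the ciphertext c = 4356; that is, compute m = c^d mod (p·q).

3080

m₁ = c^(d_p) mod p: c ≡ 88 (mod 97), and 88^65 mod 97 = 73.
m₂ = c^(d_q) mod q: c ≡ 40 (mod 83), and 40^13 mod 83 = 9.
h = q_inv·(m₁ − m₂) mod p = 90·(73 − 9) mod 97 = 37.
m = m₂ + h·q = 9 + 37·83 = 3080.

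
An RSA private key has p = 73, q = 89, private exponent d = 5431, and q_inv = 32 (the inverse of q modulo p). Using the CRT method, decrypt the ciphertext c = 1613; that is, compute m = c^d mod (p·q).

d_p = d mod (p−1) = 5431 mod 72 = 31; d_q = d mod (q−1) = 63.
m₁ = c^(d_p) mod p: c ≡ 7 (mod 73), and 7^31 mod 73 = 30.
m₂ = c^(d_q) mod q: c ≡ 11 (mod 89), and 11^63 mod 89 = 22.
h = q_inv·(m₁ − m₂) mod p = 32·(30 − 22) mod 73 = 37.
m = m₂ + h·q = 22 + 37·89 = 3315.

3315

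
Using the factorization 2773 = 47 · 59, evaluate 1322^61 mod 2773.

Mod 47: 1322 ≡ 6; by Fermat, exponent reduces to 61 mod 46 = 15; 6^15 ≡ 2 (mod 47).
Mod 59: 1322 ≡ 24; by Fermat, exponent reduces to 61 mod 58 = 3; 24^3 ≡ 18 (mod 59).
Combine by CRT: x ≡ 2 (mod 47), x ≡ 18 (mod 59) ⇒ x ≡ 1788 (mod 2773).

1788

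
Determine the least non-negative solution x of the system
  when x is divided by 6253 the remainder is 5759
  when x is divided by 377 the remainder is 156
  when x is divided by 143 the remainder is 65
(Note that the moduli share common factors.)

849914

gcd(6253, 377) = 13 and 13 | (156 − 5759), so the pair is consistent; merging gives x ≡ 124566 (mod 181337), where 181337 = lcm(6253, 377).
gcd(181337, 143) = 13 and 13 | (65 − 124566), so the pair is consistent; merging gives x ≡ 849914 (mod 1994707), where 1994707 = lcm(181337, 143).
The solution is unique modulo lcm(6253, 377, 143) = 1994707.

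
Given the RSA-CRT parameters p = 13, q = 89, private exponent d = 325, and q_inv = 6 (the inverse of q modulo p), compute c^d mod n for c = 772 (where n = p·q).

d_p = d mod (p−1) = 325 mod 12 = 1; d_q = d mod (q−1) = 61.
m₁ = c^(d_p) mod p: c ≡ 5 (mod 13), and 5^1 mod 13 = 5.
m₂ = c^(d_q) mod q: c ≡ 60 (mod 89), and 60^61 mod 89 = 19.
h = q_inv·(m₁ − m₂) mod p = 6·(5 − 19) mod 13 = 7.
m = m₂ + h·q = 19 + 7·89 = 642.

642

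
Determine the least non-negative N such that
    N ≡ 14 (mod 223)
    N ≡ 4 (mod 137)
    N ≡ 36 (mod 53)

248659

Combine the congruences pairwise.
From N ≡ 14 (mod 223) write N = 14 + 223t. Substituting into N ≡ 4 (mod 137) gives 223t ≡ 127 (mod 137), and since 86⁻¹ ≡ 94 (mod 137), t ≡ 19. Hence N ≡ 14 + 223·19 = 4251 (mod 30551).
From N ≡ 4251 (mod 30551) write N = 4251 + 30551t. Substituting into N ≡ 36 (mod 53) gives 30551t ≡ 25 (mod 53), and since 23⁻¹ ≡ 30 (mod 53), t ≡ 8. Hence N ≡ 4251 + 30551·8 = 248659 (mod 1619203).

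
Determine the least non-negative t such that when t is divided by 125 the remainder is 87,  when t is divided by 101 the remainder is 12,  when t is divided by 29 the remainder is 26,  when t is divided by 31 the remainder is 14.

11294337

The moduli are pairwise coprime; N = 125·101·29·31 = 11349875.
N/125 = 90799; 90799 ≡ 49 (mod 125); 49·74 ≡ 1, so inverse 74.
N/101 = 112375; 112375 ≡ 63 (mod 101); 63·93 ≡ 1, so inverse 93.
N/29 = 391375; 391375 ≡ 20 (mod 29); 20·16 ≡ 1, so inverse 16.
N/31 = 366125; 366125 ≡ 15 (mod 31); 15·29 ≡ 1, so inverse 29.
t ≡ 87·90799·74 + 12·112375·93 + 26·391375·16 + 14·366125·29 = 1021433212.
1021433212 mod 11349875 = 11294337.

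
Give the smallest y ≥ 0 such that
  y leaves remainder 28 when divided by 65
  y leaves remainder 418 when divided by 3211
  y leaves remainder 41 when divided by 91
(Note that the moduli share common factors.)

32528

gcd(65, 3211) = 13 and 13 | (418 − 28), so the pair is consistent; merging gives y ≡ 418 (mod 16055), where 16055 = lcm(65, 3211).
gcd(16055, 91) = 13 and 13 | (41 − 418), so the pair is consistent; merging gives y ≡ 32528 (mod 112385), where 112385 = lcm(16055, 91).
The solution is unique modulo lcm(65, 3211, 91) = 112385.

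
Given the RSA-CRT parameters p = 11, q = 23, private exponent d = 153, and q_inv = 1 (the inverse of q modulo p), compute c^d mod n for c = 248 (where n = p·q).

d_p = d mod (p−1) = 153 mod 10 = 3; d_q = d mod (q−1) = 21.
m₁ = c^(d_p) mod p: c ≡ 6 (mod 11), and 6^3 mod 11 = 7.
m₂ = c^(d_q) mod q: c ≡ 18 (mod 23), and 18^21 mod 23 = 9.
h = q_inv·(m₁ − m₂) mod p = 1·(7 − 9) mod 11 = 9.
m = m₂ + h·q = 9 + 9·23 = 216.

216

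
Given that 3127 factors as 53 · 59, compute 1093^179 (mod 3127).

1466

Mod 53: 1093 ≡ 33; by Fermat, exponent reduces to 179 mod 52 = 23; 33^23 ≡ 35 (mod 53).
Mod 59: 1093 ≡ 31; by Fermat, exponent reduces to 179 mod 58 = 5; 31^5 ≡ 50 (mod 59).
Combine by CRT: x ≡ 35 (mod 53), x ≡ 50 (mod 59) ⇒ x ≡ 1466 (mod 3127).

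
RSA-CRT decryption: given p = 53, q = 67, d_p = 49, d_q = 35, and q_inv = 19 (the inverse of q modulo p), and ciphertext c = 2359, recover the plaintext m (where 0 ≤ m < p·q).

m₁ = c^(d_p) mod p: c ≡ 27 (mod 53), and 27^49 mod 53 = 8.
m₂ = c^(d_q) mod q: c ≡ 14 (mod 67), and 14^35 mod 67 = 62.
h = q_inv·(m₁ − m₂) mod p = 19·(8 − 62) mod 53 = 34.
m = m₂ + h·q = 62 + 34·67 = 2340.

2340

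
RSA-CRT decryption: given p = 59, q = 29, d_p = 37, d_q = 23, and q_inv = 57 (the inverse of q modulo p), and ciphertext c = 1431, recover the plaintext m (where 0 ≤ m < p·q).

127

m₁ = c^(d_p) mod p: c ≡ 15 (mod 59), and 15^37 mod 59 = 9.
m₂ = c^(d_q) mod q: c ≡ 10 (mod 29), and 10^23 mod 29 = 11.
h = q_inv·(m₁ − m₂) mod p = 57·(9 − 11) mod 59 = 4.
m = m₂ + h·q = 11 + 4·29 = 127.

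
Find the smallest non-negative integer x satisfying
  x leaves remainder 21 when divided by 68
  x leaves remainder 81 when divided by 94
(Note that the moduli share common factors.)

1585

gcd(68, 94) = 2 and 2 | (81 − 21), so the pair is consistent; merging gives x ≡ 1585 (mod 3196), where 3196 = lcm(68, 94).
The solution is unique modulo lcm(68, 94) = 3196.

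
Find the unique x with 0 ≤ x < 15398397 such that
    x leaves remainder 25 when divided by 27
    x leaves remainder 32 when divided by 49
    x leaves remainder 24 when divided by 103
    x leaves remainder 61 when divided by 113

From x ≡ 25 (mod 27) write x = 25 + 27t. Substituting into x ≡ 32 (mod 49) gives 27t ≡ 7 (mod 49), and since 27⁻¹ ≡ 20 (mod 49), t ≡ 42. Hence x ≡ 25 + 27·42 = 1159 (mod 1323).
From x ≡ 1159 (mod 1323) write x = 1159 + 1323t. Substituting into x ≡ 24 (mod 103) gives 1323t ≡ 101 (mod 103), and since 87⁻¹ ≡ 45 (mod 103), t ≡ 13. Hence x ≡ 1159 + 1323·13 = 18358 (mod 136269).
From x ≡ 18358 (mod 136269) write x = 18358 + 136269t. Substituting into x ≡ 61 (mod 113) gives 136269t ≡ 9 (mod 113), and since 104⁻¹ ≡ 25 (mod 113), t ≡ 112. Hence x ≡ 18358 + 136269·112 = 15280486 (mod 15398397).

15280486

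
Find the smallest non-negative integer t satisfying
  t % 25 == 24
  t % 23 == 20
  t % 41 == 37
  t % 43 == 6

The moduli are pairwise coprime; N = 25·23·41·43 = 1013725.
N/25 = 40549; 40549 ≡ 24 (mod 25); 24·24 ≡ 1, so inverse 24.
N/23 = 44075; 44075 ≡ 7 (mod 23); 7·10 ≡ 1, so inverse 10.
N/41 = 24725; 24725 ≡ 2 (mod 41); 2·21 ≡ 1, so inverse 21.
N/43 = 23575; 23575 ≡ 11 (mod 43); 11·4 ≡ 1, so inverse 4.
t ≡ 24·40549·24 + 20·44075·10 + 37·24725·21 + 6·23575·4 = 51948349.
51948349 mod 1013725 = 248374.

248374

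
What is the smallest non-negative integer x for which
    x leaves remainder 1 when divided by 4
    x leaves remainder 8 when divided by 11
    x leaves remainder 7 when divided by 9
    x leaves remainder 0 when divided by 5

745

The moduli are pairwise coprime; N = 4·11·9·5 = 1980.
N/4 = 495; 495 ≡ 3 (mod 4); 3·3 ≡ 1, so inverse 3.
N/11 = 180; 180 ≡ 4 (mod 11); 4·3 ≡ 1, so inverse 3.
N/9 = 220; 220 ≡ 4 (mod 9); 4·7 ≡ 1, so inverse 7.
N/5 = 396; 396 ≡ 1 (mod 5), inverse 1.
x ≡ 1·495·3 + 8·180·3 + 7·220·7 + 0·396·1 = 16585.
16585 mod 1980 = 745.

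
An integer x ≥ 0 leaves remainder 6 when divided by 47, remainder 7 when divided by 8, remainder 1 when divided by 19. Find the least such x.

6727

The moduli are pairwise coprime; N = 47·8·19 = 7144.
N/47 = 152; 152 ≡ 11 (mod 47); 11·30 ≡ 1, so inverse 30.
N/8 = 893; 893 ≡ 5 (mod 8); 5·5 ≡ 1, so inverse 5.
N/19 = 376; 376 ≡ 15 (mod 19); 15·14 ≡ 1, so inverse 14.
x ≡ 6·152·30 + 7·893·5 + 1·376·14 = 63879.
63879 mod 7144 = 6727.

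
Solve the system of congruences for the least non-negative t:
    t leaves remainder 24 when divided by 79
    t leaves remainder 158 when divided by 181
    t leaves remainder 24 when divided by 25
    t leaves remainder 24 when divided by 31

The moduli are pairwise coprime; N = 79·181·25·31 = 11081725.
N/79 = 140275; 140275 ≡ 50 (mod 79); 50·49 ≡ 1, so inverse 49.
N/181 = 61225; 61225 ≡ 47 (mod 181); 47·104 ≡ 1, so inverse 104.
N/25 = 443269; 443269 ≡ 19 (mod 25); 19·4 ≡ 1, so inverse 4.
N/31 = 357475; 357475 ≡ 14 (mod 31); 14·20 ≡ 1, so inverse 20.
t ≡ 24·140275·49 + 158·61225·104 + 24·443269·4 + 24·357475·20 = 1385154424.
1385154424 mod 11081725 = 11020524.

11020524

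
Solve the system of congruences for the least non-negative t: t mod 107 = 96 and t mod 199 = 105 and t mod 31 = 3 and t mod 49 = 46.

From t ≡ 96 (mod 107) write t = 96 + 107s. Substituting into t ≡ 105 (mod 199) gives 107s ≡ 9 (mod 199), and since 107⁻¹ ≡ 93 (mod 199), s ≡ 41. Hence t ≡ 96 + 107·41 = 4483 (mod 21293).
From t ≡ 4483 (mod 21293) write t = 4483 + 21293s. Substituting into t ≡ 3 (mod 31) gives 21293s ≡ 15 (mod 31), and since 27⁻¹ ≡ 23 (mod 31), s ≡ 4. Hence t ≡ 4483 + 21293·4 = 89655 (mod 660083).
From t ≡ 89655 (mod 660083) write t = 89655 + 660083s. Substituting into t ≡ 46 (mod 49) gives 660083s ≡ 12 (mod 49), and since 4⁻¹ ≡ 37 (mod 49), s ≡ 3. Hence t ≡ 89655 + 660083·3 = 2069904 (mod 32344067).

2069904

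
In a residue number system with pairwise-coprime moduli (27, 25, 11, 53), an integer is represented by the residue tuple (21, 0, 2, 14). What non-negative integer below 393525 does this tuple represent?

The moduli are pairwise coprime; N = 27·25·11·53 = 393525.
N/27 = 14575; 14575 ≡ 22 (mod 27); 22·16 ≡ 1, so inverse 16.
N/25 = 15741; 15741 ≡ 16 (mod 25); 16·11 ≡ 1, so inverse 11.
N/11 = 35775; 35775 ≡ 3 (mod 11); 3·4 ≡ 1, so inverse 4.
N/53 = 7425; 7425 ≡ 5 (mod 53); 5·32 ≡ 1, so inverse 32.
x ≡ 21·14575·16 + 0·15741·11 + 2·35775·4 + 14·7425·32 = 8509800.
8509800 mod 393525 = 245775.

245775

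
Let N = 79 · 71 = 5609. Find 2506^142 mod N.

Mod 79: 2506 ≡ 57; by Fermat, exponent reduces to 142 mod 78 = 64; 57^64 ≡ 18 (mod 79).
Mod 71: 2506 ≡ 21; by Fermat, exponent reduces to 142 mod 70 = 2; 21^2 ≡ 15 (mod 71).
Combine by CRT: x ≡ 18 (mod 79), x ≡ 15 (mod 71) ⇒ x ≡ 3494 (mod 5609).

3494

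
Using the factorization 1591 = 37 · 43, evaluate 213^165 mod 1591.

1306

Mod 37: 213 ≡ 28; by Fermat, exponent reduces to 165 mod 36 = 21; 28^21 ≡ 11 (mod 37).
Mod 43: 213 ≡ 41; by Fermat, exponent reduces to 165 mod 42 = 39; 41^39 ≡ 16 (mod 43).
Combine by CRT: x ≡ 11 (mod 37), x ≡ 16 (mod 43) ⇒ x ≡ 1306 (mod 1591).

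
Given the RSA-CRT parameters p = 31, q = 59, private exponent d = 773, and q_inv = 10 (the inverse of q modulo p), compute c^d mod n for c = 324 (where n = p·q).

d_p = d mod (p−1) = 773 mod 30 = 23; d_q = d mod (q−1) = 19.
m₁ = c^(d_p) mod p: c ≡ 14 (mod 31), and 14^23 mod 31 = 18.
m₂ = c^(d_q) mod q: c ≡ 29 (mod 59), and 29^19 mod 59 = 21.
h = q_inv·(m₁ − m₂) mod p = 10·(18 − 21) mod 31 = 1.
m = m₂ + h·q = 21 + 1·59 = 80.

80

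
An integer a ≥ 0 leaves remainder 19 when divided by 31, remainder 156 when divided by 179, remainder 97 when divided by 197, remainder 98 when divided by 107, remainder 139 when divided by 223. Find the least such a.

The moduli are pairwise coprime; N = 31·179·197·107·223 = 26083723733.
N/31 = 841410443; 841410443 ≡ 11 (mod 31); 11·17 ≡ 1, so inverse 17.
N/179 = 145719127; 145719127 ≡ 60 (mod 179); 60·3 ≡ 1, so inverse 3.
N/197 = 132404689; 132404689 ≡ 4 (mod 197); 4·148 ≡ 1, so inverse 148.
N/107 = 243773119; 243773119 ≡ 48 (mod 107); 48·29 ≡ 1, so inverse 29.
N/223 = 116967371; 116967371 ≡ 80 (mod 223); 80·92 ≡ 1, so inverse 92.
a ≡ 19·841410443·17 + 156·145719127·3 + 97·132404689·148 + 98·243773119·29 + 139·116967371·92 = 4429355784355.
4429355784355 mod 26083723733 = 21206473478.

21206473478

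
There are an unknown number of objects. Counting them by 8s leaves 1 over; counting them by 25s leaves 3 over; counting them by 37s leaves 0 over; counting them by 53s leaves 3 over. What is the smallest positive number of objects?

The moduli are pairwise coprime; M = 8·25·37·53 = 392200.
M/8 = 49025; 49025 ≡ 1 (mod 8), inverse 1.
M/25 = 15688; 15688 ≡ 13 (mod 25); 13·2 ≡ 1, so inverse 2.
M/37 = 10600; 10600 ≡ 18 (mod 37); 18·35 ≡ 1, so inverse 35.
M/53 = 7400; 7400 ≡ 33 (mod 53); 33·45 ≡ 1, so inverse 45.
N ≡ 1·49025·1 + 3·15688·2 + 0·10600·35 + 3·7400·45 = 1142153.
1142153 mod 392200 = 357753.

357753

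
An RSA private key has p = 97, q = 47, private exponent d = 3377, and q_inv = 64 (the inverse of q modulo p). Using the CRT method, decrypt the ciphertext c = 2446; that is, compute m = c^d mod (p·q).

d_p = d mod (p−1) = 3377 mod 96 = 17; d_q = d mod (q−1) = 19.
m₁ = c^(d_p) mod p: c ≡ 21 (mod 97), and 21^17 mod 97 = 41.
m₂ = c^(d_q) mod q: c ≡ 2 (mod 47), and 2^19 mod 47 = 3.
h = q_inv·(m₁ − m₂) mod p = 64·(41 − 3) mod 97 = 7.
m = m₂ + h·q = 3 + 7·47 = 332.

332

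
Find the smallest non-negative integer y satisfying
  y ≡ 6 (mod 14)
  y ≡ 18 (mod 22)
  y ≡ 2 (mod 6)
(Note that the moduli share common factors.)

gcd(14, 22) = 2 and 2 | (18 − 6), so the pair is consistent; merging gives y ≡ 62 (mod 154), where 154 = lcm(14, 22).
gcd(154, 6) = 2 and 2 | (2 − 62), so the pair is consistent; merging gives y ≡ 62 (mod 462), where 462 = lcm(154, 6).
The solution is unique modulo lcm(14, 22, 6) = 462.

62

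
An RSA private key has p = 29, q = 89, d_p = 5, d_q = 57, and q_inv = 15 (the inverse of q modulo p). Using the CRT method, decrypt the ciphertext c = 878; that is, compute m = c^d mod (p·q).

433

m₁ = c^(d_p) mod p: c ≡ 8 (mod 29), and 8^5 mod 29 = 27.
m₂ = c^(d_q) mod q: c ≡ 77 (mod 89), and 77^57 mod 89 = 77.
h = q_inv·(m₁ − m₂) mod p = 15·(27 − 77) mod 29 = 4.
m = m₂ + h·q = 77 + 4·89 = 433.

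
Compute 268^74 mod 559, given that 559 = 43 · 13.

Mod 43: 268 ≡ 10; by Fermat, exponent reduces to 74 mod 42 = 32; 10^32 ≡ 15 (mod 43).
Mod 13: 268 ≡ 8; by Fermat, exponent reduces to 74 mod 12 = 2; 8^2 ≡ 12 (mod 13).
Combine by CRT: x ≡ 15 (mod 43), x ≡ 12 (mod 13) ⇒ x ≡ 402 (mod 559).

402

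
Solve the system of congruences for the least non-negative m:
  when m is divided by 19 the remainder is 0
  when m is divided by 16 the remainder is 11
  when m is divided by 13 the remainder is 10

From m ≡ 0 (mod 19) write m = 0 + 19t. Substituting into m ≡ 11 (mod 16) gives 19t ≡ 11 (mod 16), and since 3⁻¹ ≡ 11 (mod 16), t ≡ 9. Hence m ≡ 0 + 19·9 = 171 (mod 304).
From m ≡ 171 (mod 304) write m = 171 + 304t. Substituting into m ≡ 10 (mod 13) gives 304t ≡ 8 (mod 13), and since 5⁻¹ ≡ 8 (mod 13), t ≡ 12. Hence m ≡ 171 + 304·12 = 3819 (mod 3952).

3819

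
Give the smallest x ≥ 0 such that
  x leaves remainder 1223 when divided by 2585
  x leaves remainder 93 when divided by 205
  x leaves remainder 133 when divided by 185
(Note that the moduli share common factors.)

gcd(2585, 205) = 5 and 5 | (93 − 1223), so the pair is consistent; merging gives x ≡ 24488 (mod 105985), where 105985 = lcm(2585, 205).
gcd(105985, 185) = 5 and 5 | (133 − 24488), so the pair is consistent; merging gives x ≡ 660398 (mod 3921445), where 3921445 = lcm(105985, 185).
The solution is unique modulo lcm(2585, 205, 185) = 3921445.

660398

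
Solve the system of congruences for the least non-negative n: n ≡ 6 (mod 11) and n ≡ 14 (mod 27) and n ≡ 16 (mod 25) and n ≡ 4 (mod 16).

92516

The moduli are pairwise coprime; M = 11·27·25·16 = 118800.
M/11 = 10800; 10800 ≡ 9 (mod 11); 9·5 ≡ 1, so inverse 5.
M/27 = 4400; 4400 ≡ 26 (mod 27); 26·26 ≡ 1, so inverse 26.
M/25 = 4752; 4752 ≡ 2 (mod 25); 2·13 ≡ 1, so inverse 13.
M/16 = 7425; 7425 ≡ 1 (mod 16), inverse 1.
n ≡ 6·10800·5 + 14·4400·26 + 16·4752·13 + 4·7425·1 = 2943716.
2943716 mod 118800 = 92516.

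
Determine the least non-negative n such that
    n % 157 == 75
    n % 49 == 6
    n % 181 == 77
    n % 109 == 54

119041243

The moduli are pairwise coprime; M = 157·49·181·109 = 151775197.
M/157 = 966721; 966721 ≡ 72 (mod 157); 72·24 ≡ 1, so inverse 24.
M/49 = 3097453; 3097453 ≡ 16 (mod 49); 16·46 ≡ 1, so inverse 46.
M/181 = 838537; 838537 ≡ 145 (mod 181); 145·5 ≡ 1, so inverse 5.
M/109 = 1392433; 1392433 ≡ 67 (mod 109); 67·96 ≡ 1, so inverse 96.
n ≡ 75·966721·24 + 6·3097453·46 + 77·838537·5 + 54·1392433·96 = 10136204245.
10136204245 mod 151775197 = 119041243.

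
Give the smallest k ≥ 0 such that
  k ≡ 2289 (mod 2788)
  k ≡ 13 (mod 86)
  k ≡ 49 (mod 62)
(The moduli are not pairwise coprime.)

532009

gcd(2788, 86) = 2 and 2 | (13 − 2289), so the pair is consistent; merging gives k ≡ 52473 (mod 119884), where 119884 = lcm(2788, 86).
gcd(119884, 62) = 2 and 2 | (49 − 52473), so the pair is consistent; merging gives k ≡ 532009 (mod 3716404), where 3716404 = lcm(119884, 62).
The solution is unique modulo lcm(2788, 86, 62) = 3716404.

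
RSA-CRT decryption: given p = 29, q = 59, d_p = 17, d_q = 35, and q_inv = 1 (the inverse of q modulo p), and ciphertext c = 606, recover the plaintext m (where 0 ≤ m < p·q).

m₁ = c^(d_p) mod p: c ≡ 26 (mod 29), and 26^17 mod 29 = 27.
m₂ = c^(d_q) mod q: c ≡ 16 (mod 59), and 16^35 mod 59 = 35.
h = q_inv·(m₁ − m₂) mod p = 1·(27 − 35) mod 29 = 21.
m = m₂ + h·q = 35 + 21·59 = 1274.

1274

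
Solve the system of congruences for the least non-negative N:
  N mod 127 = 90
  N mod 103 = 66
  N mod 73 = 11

The moduli are pairwise coprime; M = 127·103·73 = 954913.
M/127 = 7519; 7519 ≡ 26 (mod 127); 26·44 ≡ 1, so inverse 44.
M/103 = 9271; 9271 ≡ 1 (mod 103), inverse 1.
M/73 = 13081; 13081 ≡ 14 (mod 73); 14·47 ≡ 1, so inverse 47.
N ≡ 90·7519·44 + 66·9271·1 + 11·13081·47 = 37150003.
37150003 mod 954913 = 863309.

863309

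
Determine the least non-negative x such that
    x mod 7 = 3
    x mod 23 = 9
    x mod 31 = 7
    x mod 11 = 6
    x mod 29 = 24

From x ≡ 3 (mod 7) write x = 3 + 7t. Substituting into x ≡ 9 (mod 23) gives 7t ≡ 6 (mod 23), and since 7⁻¹ ≡ 10 (mod 23), t ≡ 14. Hence x ≡ 3 + 7·14 = 101 (mod 161).
From x ≡ 101 (mod 161) write x = 101 + 161t. Substituting into x ≡ 7 (mod 31) gives 161t ≡ 30 (mod 31), and since 6⁻¹ ≡ 26 (mod 31), t ≡ 5. Hence x ≡ 101 + 161·5 = 906 (mod 4991).
From x ≡ 906 (mod 4991) write x = 906 + 4991t. Substituting into x ≡ 6 (mod 11) gives 4991t ≡ 2 (mod 11), and since 8⁻¹ ≡ 7 (mod 11), t ≡ 3. Hence x ≡ 906 + 4991·3 = 15879 (mod 54901).
From x ≡ 15879 (mod 54901) write x = 15879 + 54901t. Substituting into x ≡ 24 (mod 29) gives 54901t ≡ 8 (mod 29), and since 4⁻¹ ≡ 22 (mod 29), t ≡ 2. Hence x ≡ 15879 + 54901·2 = 125681 (mod 1592129).

125681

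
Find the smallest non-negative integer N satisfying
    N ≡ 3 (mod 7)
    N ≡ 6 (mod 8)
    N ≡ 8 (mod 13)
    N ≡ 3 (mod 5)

1438

From N ≡ 3 (mod 7) write N = 3 + 7t. Substituting into N ≡ 6 (mod 8) gives 7t ≡ 3 (mod 8), and since 7⁻¹ ≡ 7 (mod 8), t ≡ 5. Hence N ≡ 3 + 7·5 = 38 (mod 56).
From N ≡ 38 (mod 56) write N = 38 + 56t. Substituting into N ≡ 8 (mod 13) gives 56t ≡ 9 (mod 13), and since 4⁻¹ ≡ 10 (mod 13), t ≡ 12. Hence N ≡ 38 + 56·12 = 710 (mod 728).
From N ≡ 710 (mod 728) write N = 710 + 728t. Substituting into N ≡ 3 (mod 5) gives 728t ≡ 3 (mod 5), and since 3⁻¹ ≡ 2 (mod 5), t ≡ 1. Hence N ≡ 710 + 728·1 = 1438 (mod 3640).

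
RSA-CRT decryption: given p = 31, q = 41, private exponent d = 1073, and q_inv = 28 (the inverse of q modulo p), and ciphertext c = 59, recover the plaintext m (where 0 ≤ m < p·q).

51

d_p = d mod (p−1) = 1073 mod 30 = 23; d_q = d mod (q−1) = 33.
m₁ = c^(d_p) mod p: c ≡ 28 (mod 31), and 28^23 mod 31 = 20.
m₂ = c^(d_q) mod q: c ≡ 18 (mod 41), and 18^33 mod 41 = 10.
h = q_inv·(m₁ − m₂) mod p = 28·(20 − 10) mod 31 = 1.
m = m₂ + h·q = 10 + 1·41 = 51.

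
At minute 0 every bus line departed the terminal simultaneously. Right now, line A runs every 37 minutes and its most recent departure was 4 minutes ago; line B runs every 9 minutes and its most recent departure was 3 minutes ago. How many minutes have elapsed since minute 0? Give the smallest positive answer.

300

Combine the congruences pairwise.
From t ≡ 4 (mod 37) write t = 4 + 37s. Substituting into t ≡ 3 (mod 9) gives 37s ≡ 8 (mod 9), and since 1⁻¹ ≡ 1 (mod 9), s ≡ 8. Hence t ≡ 4 + 37·8 = 300 (mod 333).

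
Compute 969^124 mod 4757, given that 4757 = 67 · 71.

Mod 67: 969 ≡ 31; by Fermat, exponent reduces to 124 mod 66 = 58; 31^58 ≡ 26 (mod 67).
Mod 71: 969 ≡ 46; by Fermat, exponent reduces to 124 mod 70 = 54; 46^54 ≡ 54 (mod 71).
Combine by CRT: x ≡ 26 (mod 67), x ≡ 54 (mod 71) ⇒ x ≡ 4314 (mod 4757).

4314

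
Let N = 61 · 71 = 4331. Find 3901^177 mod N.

2327

Mod 61: 3901 ≡ 58; by Fermat, exponent reduces to 177 mod 60 = 57; 58^57 ≡ 9 (mod 61).
Mod 71: 3901 ≡ 67; by Fermat, exponent reduces to 177 mod 70 = 37; 67^37 ≡ 55 (mod 71).
Combine by CRT: x ≡ 9 (mod 61), x ≡ 55 (mod 71) ⇒ x ≡ 2327 (mod 4331).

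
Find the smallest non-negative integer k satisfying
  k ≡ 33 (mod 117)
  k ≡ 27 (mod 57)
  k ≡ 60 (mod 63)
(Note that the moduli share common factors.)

gcd(117, 57) = 3 and 3 | (27 − 33), so the pair is consistent; merging gives k ≡ 2022 (mod 2223), where 2223 = lcm(117, 57).
gcd(2223, 63) = 9 and 9 | (60 − 2022), so the pair is consistent; merging gives k ≡ 8691 (mod 15561), where 15561 = lcm(2223, 63).
The solution is unique modulo lcm(117, 57, 63) = 15561.

8691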